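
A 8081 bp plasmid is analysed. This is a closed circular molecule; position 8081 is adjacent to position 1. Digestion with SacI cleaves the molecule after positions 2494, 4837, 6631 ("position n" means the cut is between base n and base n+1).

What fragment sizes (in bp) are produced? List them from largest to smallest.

3944, 2343, 1794 bp

Circular molecule, 3 cuts → 3 fragments:
  4837 − 2494 = 2343 bp
  6631 − 4837 = 1794 bp
  wrap: 8081 − 6631 + 2494 = 3944 bp
Sorted largest to smallest: 3944, 2343, 1794 bp.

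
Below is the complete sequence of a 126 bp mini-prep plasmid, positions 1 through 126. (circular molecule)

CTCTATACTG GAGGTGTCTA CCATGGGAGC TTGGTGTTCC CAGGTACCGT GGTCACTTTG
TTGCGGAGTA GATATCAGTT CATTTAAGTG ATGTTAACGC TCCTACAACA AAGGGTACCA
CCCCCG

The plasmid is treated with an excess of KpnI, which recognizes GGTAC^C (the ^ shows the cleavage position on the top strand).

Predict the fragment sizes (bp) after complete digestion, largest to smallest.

KpnI sites (GGTACC) start at positions 43, 114.
KpnI cuts after base 5 of each site (before the last base), so after positions 47, 118.
Circular molecule, 2 cuts → 2 fragments:
  48–118 → 71 bp
  119–126 then 1–47 → 8 + 47 = 55 bp
Sorted largest to smallest: 71, 55 bp.

71, 55 bp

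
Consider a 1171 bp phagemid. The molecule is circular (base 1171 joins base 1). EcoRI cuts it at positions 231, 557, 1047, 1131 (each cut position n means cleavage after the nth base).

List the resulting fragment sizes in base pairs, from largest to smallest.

Circular molecule, 4 cuts → 4 fragments:
  557 − 231 = 326 bp
  1047 − 557 = 490 bp
  1131 − 1047 = 84 bp
  wrap: 1171 − 1131 + 231 = 271 bp
Sorted largest to smallest: 490, 326, 271, 84 bp.

490, 326, 271, 84 bp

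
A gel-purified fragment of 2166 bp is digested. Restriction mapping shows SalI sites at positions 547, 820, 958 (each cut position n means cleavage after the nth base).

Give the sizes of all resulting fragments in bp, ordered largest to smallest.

Linear molecule, 3 cuts → 4 fragments:
  547 − 0 = 547 bp
  820 − 547 = 273 bp
  958 − 820 = 138 bp
  2166 − 958 = 1208 bp
Sorted largest to smallest: 1208, 547, 273, 138 bp.

1208, 547, 273, 138 bp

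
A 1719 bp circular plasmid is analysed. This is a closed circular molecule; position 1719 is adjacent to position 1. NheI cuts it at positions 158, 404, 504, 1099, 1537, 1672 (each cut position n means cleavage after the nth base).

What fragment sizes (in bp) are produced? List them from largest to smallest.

Circular molecule, 6 cuts → 6 fragments:
  404 − 158 = 246 bp
  504 − 404 = 100 bp
  1099 − 504 = 595 bp
  1537 − 1099 = 438 bp
  1672 − 1537 = 135 bp
  wrap: 1719 − 1672 + 158 = 205 bp
Sorted largest to smallest: 595, 438, 246, 205, 135, 100 bp.

595, 438, 246, 205, 135, 100 bp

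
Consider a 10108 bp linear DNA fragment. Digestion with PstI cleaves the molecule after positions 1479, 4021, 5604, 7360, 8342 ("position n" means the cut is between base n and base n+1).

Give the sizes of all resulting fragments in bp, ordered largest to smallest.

Linear molecule, 5 cuts → 6 fragments:
  1479 − 0 = 1479 bp
  4021 − 1479 = 2542 bp
  5604 − 4021 = 1583 bp
  7360 − 5604 = 1756 bp
  8342 − 7360 = 982 bp
  10108 − 8342 = 1766 bp
Sorted largest to smallest: 2542, 1766, 1756, 1583, 1479, 982 bp.

2542, 1766, 1756, 1583, 1479, 982 bp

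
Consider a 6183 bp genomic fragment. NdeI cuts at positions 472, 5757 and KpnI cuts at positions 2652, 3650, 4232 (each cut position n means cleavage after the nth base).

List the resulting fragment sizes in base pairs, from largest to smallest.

2180, 1525, 998, 582, 472, 426 bp

Combined cut positions (sorted): 472, 2652, 3650, 4232, 5757.
Linear molecule, 5 cuts → 6 fragments:
  472 − 0 = 472 bp
  2652 − 472 = 2180 bp
  3650 − 2652 = 998 bp
  4232 − 3650 = 582 bp
  5757 − 4232 = 1525 bp
  6183 − 5757 = 426 bp
Sorted largest to smallest: 2180, 1525, 998, 582, 472, 426 bp.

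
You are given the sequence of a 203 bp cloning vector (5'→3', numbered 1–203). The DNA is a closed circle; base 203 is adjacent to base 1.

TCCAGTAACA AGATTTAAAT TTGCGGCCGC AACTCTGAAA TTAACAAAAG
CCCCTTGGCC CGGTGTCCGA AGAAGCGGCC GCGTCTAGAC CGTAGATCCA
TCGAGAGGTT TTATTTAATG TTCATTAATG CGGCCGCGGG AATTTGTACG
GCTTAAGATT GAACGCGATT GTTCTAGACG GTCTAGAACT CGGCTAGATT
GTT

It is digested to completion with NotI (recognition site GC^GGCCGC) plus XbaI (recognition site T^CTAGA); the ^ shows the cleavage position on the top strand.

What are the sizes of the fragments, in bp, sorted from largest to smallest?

52, 47, 45, 42, 9, 8 bp

NotI sites (GCGGCCGC) start at positions 23, 75, 130.
NotI cuts after base 2 of each site, so after positions 24, 76, 131.
XbaI sites (TCTAGA) start at positions 84, 173, 182.
XbaI cuts after the first base of each site, so after positions 84, 173, 182.
Combined cut positions: 24, 76, 84, 131, 173, 182.
Circular molecule, 6 cuts → 6 fragments:
  25–76 → 52 bp
  77–84 → 8 bp
  85–131 → 47 bp
  132–173 → 42 bp
  174–182 → 9 bp
  183–203 then 1–24 → 21 + 24 = 45 bp
Sorted largest to smallest: 52, 47, 45, 42, 9, 8 bp.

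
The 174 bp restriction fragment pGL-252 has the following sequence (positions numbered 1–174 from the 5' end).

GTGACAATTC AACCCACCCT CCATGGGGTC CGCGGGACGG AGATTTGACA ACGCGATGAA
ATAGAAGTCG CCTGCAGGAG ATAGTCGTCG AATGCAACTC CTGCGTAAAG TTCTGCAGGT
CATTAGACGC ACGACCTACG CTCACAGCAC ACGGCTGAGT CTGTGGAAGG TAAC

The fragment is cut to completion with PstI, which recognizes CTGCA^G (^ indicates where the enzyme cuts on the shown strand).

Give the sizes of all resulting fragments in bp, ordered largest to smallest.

PstI sites (CTGCAG) start at positions 72, 113.
PstI cuts after base 5 of each site (before the last base), so after positions 76, 117.
Linear molecule, 2 cuts → 3 fragments:
  1–76 → 76 bp
  77–117 → 41 bp
  118–174 → 57 bp
Sorted largest to smallest: 76, 57, 41 bp.

76, 57, 41 bp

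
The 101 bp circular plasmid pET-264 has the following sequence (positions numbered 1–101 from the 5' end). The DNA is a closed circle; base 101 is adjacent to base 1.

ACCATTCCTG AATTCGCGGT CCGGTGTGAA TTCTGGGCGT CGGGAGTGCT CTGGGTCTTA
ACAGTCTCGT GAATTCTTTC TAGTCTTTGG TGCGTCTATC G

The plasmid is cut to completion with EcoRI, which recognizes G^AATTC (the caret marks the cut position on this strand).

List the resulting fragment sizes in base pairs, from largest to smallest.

43, 40, 18 bp

EcoRI sites (GAATTC) start at positions 10, 28, 71.
EcoRI cuts after the first base of each site, so after positions 10, 28, 71.
Circular molecule, 3 cuts → 3 fragments:
  11–28 → 18 bp
  29–71 → 43 bp
  72–101 then 1–10 → 30 + 10 = 40 bp
Sorted largest to smallest: 43, 40, 18 bp.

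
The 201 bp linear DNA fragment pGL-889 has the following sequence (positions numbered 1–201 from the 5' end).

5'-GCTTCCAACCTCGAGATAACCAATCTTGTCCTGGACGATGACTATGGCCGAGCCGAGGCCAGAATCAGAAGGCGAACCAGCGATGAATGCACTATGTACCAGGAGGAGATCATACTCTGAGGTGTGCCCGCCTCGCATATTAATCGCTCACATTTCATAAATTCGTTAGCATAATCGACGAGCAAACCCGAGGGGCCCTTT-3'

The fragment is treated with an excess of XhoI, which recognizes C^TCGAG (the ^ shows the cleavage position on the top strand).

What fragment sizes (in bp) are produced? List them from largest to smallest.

The XhoI site (CTCGAG) starts at position 10.
XhoI cuts after the first base of each site, so after position 10.
Linear molecule, 1 cut → 2 fragments:
  1–10 → 10 bp
  11–201 → 191 bp
Sorted largest to smallest: 191, 10 bp.

191, 10 bp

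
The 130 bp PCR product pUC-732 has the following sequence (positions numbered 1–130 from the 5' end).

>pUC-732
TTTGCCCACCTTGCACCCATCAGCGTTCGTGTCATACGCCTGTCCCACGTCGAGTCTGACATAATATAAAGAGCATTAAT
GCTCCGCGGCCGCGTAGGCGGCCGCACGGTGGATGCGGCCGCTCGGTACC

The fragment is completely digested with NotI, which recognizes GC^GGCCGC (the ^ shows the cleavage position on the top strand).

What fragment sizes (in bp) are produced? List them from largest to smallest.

NotI sites (GCGGCCGC) start at positions 86, 98, 115.
NotI cuts after base 2 of each site, so after positions 87, 99, 116.
Linear molecule, 3 cuts → 4 fragments:
  1–87 → 87 bp
  88–99 → 12 bp
  100–116 → 17 bp
  117–130 → 14 bp
Sorted largest to smallest: 87, 17, 14, 12 bp.

87, 17, 14, 12 bp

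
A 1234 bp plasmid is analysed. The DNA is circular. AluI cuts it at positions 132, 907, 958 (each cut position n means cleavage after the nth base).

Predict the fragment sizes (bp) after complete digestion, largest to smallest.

775, 408, 51 bp

Circular molecule, 3 cuts → 3 fragments:
  907 − 132 = 775 bp
  958 − 907 = 51 bp
  wrap: 1234 − 958 + 132 = 408 bp
Sorted largest to smallest: 775, 408, 51 bp.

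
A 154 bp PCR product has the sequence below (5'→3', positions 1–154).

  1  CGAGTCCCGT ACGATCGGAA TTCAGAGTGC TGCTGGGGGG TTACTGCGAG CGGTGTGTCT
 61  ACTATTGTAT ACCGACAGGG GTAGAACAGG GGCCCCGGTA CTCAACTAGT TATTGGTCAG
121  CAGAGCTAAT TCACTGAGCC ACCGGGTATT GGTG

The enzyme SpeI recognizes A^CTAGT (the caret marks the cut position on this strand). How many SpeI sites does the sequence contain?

ACTAGT occurs starting at position 105.
SpeI cuts at 1 site.

1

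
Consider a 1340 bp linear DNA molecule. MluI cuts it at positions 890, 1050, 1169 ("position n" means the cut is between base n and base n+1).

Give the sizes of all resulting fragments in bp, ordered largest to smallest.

890, 171, 160, 119 bp

Linear molecule, 3 cuts → 4 fragments:
  890 − 0 = 890 bp
  1050 − 890 = 160 bp
  1169 − 1050 = 119 bp
  1340 − 1169 = 171 bp
Sorted largest to smallest: 890, 171, 160, 119 bp.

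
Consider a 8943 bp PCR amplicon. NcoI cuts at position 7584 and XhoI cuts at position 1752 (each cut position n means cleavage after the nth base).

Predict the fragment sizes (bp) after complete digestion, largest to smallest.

Combined cut positions (sorted): 1752, 7584.
Linear molecule, 2 cuts → 3 fragments:
  1752 − 0 = 1752 bp
  7584 − 1752 = 5832 bp
  8943 − 7584 = 1359 bp
Sorted largest to smallest: 5832, 1752, 1359 bp.

5832, 1752, 1359 bp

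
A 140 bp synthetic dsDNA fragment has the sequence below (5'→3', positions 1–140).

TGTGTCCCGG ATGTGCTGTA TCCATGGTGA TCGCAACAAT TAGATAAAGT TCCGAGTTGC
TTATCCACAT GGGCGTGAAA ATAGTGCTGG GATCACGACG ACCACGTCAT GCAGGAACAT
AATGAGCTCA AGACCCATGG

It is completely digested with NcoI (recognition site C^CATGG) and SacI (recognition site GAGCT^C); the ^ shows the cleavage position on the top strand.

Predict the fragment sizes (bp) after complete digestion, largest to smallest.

106, 22, 7, 5 bp

NcoI sites (CCATGG) start at positions 22, 135.
NcoI cuts after the first base of each site, so after positions 22, 135.
The SacI site (GAGCTC) starts at position 124.
SacI cuts after base 5 of each site (before the last base), so after position 128.
Combined cut positions: 22, 128, 135.
Linear molecule, 3 cuts → 4 fragments:
  1–22 → 22 bp
  23–128 → 106 bp
  129–135 → 7 bp
  136–140 → 5 bp
Sorted largest to smallest: 106, 22, 7, 5 bp.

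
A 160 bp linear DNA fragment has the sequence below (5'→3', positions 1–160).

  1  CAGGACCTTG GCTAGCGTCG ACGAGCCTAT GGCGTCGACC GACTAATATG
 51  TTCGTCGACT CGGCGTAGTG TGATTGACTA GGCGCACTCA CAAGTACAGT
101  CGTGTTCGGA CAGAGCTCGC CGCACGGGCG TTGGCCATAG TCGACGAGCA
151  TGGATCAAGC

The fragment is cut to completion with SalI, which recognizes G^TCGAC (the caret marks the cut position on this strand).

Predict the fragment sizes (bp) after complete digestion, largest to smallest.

86, 20, 20, 17, 17 bp

SalI sites (GTCGAC) start at positions 17, 34, 54, 140.
SalI cuts after the first base of each site, so after positions 17, 34, 54, 140.
Linear molecule, 4 cuts → 5 fragments:
  1–17 → 17 bp
  18–34 → 17 bp
  35–54 → 20 bp
  55–140 → 86 bp
  141–160 → 20 bp
Sorted largest to smallest: 86, 20, 20, 17, 17 bp.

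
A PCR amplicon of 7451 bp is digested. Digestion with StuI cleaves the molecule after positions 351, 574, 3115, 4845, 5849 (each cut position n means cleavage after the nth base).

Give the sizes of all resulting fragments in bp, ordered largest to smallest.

Linear molecule, 5 cuts → 6 fragments:
  351 − 0 = 351 bp
  574 − 351 = 223 bp
  3115 − 574 = 2541 bp
  4845 − 3115 = 1730 bp
  5849 − 4845 = 1004 bp
  7451 − 5849 = 1602 bp
Sorted largest to smallest: 2541, 1730, 1602, 1004, 351, 223 bp.

2541, 1730, 1602, 1004, 351, 223 bp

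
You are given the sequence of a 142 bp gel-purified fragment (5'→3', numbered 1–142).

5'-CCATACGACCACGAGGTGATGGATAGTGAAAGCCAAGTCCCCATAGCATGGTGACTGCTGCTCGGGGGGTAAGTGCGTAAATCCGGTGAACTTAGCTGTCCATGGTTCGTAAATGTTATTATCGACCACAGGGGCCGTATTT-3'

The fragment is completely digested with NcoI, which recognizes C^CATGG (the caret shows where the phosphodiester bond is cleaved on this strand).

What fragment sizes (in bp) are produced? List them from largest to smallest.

The NcoI site (CCATGG) starts at position 100.
NcoI cuts after the first base of each site, so after position 100.
Linear molecule, 1 cut → 2 fragments:
  1–100 → 100 bp
  101–142 → 42 bp
Sorted largest to smallest: 100, 42 bp.

100, 42 bp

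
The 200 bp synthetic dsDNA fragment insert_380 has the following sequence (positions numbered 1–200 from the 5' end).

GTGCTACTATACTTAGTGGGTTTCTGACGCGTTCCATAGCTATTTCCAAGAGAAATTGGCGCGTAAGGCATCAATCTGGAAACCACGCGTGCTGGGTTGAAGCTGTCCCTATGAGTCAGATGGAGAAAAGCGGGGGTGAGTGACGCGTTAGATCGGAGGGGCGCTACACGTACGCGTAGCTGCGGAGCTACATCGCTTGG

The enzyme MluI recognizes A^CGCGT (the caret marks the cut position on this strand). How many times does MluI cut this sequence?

ACGCGT occurs starting at positions 27, 85, 143, 172.
MluI cuts at 4 sites.

4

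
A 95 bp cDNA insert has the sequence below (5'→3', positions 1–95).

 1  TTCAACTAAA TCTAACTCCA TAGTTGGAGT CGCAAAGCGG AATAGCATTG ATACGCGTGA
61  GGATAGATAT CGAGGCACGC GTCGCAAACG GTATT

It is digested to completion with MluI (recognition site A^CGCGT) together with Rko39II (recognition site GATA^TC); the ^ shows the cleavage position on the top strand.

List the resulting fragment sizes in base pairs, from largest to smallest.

MluI sites (ACGCGT) start at positions 53, 77.
MluI cuts after the first base of each site, so after positions 53, 77.
The Rko39II site (GATATC) starts at position 66.
Rko39II cuts after base 4 of each site, so after position 69.
Combined cut positions: 53, 69, 77.
Linear molecule, 3 cuts → 4 fragments:
  1–53 → 53 bp
  54–69 → 16 bp
  70–77 → 8 bp
  78–95 → 18 bp
Sorted largest to smallest: 53, 18, 16, 8 bp.

53, 18, 16, 8 bp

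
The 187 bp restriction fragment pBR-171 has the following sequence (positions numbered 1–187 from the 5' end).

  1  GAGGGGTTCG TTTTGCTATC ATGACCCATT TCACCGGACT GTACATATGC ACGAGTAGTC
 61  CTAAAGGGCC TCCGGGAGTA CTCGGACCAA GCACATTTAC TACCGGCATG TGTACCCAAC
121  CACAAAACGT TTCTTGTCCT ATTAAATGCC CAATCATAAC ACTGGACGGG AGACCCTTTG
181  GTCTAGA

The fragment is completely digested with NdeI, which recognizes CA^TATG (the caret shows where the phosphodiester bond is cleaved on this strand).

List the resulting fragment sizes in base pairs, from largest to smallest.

142, 45 bp

The NdeI site (CATATG) starts at position 44.
NdeI cuts after base 2 of each site, so after position 45.
Linear molecule, 1 cut → 2 fragments:
  1–45 → 45 bp
  46–187 → 142 bp
Sorted largest to smallest: 142, 45 bp.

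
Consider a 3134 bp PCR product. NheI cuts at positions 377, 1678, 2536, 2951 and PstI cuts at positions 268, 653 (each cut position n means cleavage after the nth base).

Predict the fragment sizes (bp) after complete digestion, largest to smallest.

Combined cut positions (sorted): 268, 377, 653, 1678, 2536, 2951.
Linear molecule, 6 cuts → 7 fragments:
  268 − 0 = 268 bp
  377 − 268 = 109 bp
  653 − 377 = 276 bp
  1678 − 653 = 1025 bp
  2536 − 1678 = 858 bp
  2951 − 2536 = 415 bp
  3134 − 2951 = 183 bp
Sorted largest to smallest: 1025, 858, 415, 276, 268, 183, 109 bp.

1025, 858, 415, 276, 268, 183, 109 bp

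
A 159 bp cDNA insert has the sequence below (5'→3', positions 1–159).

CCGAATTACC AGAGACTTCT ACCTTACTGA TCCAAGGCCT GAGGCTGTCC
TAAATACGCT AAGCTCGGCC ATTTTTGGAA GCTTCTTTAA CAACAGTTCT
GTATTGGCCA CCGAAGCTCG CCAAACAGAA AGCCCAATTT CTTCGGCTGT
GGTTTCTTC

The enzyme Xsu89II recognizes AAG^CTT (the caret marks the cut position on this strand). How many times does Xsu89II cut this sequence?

AAGCTT occurs starting at position 79.
Xsu89II cuts at 1 site.

1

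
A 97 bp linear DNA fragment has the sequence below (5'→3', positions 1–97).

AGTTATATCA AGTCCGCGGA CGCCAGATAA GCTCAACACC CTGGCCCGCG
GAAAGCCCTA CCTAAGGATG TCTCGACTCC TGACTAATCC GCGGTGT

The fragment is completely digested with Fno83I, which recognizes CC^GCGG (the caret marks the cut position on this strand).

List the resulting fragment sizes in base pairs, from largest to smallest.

43, 32, 15, 7 bp

Fno83I sites (CCGCGG) start at positions 14, 46, 89.
Fno83I cuts after base 2 of each site, so after positions 15, 47, 90.
Linear molecule, 3 cuts → 4 fragments:
  1–15 → 15 bp
  16–47 → 32 bp
  48–90 → 43 bp
  91–97 → 7 bp
Sorted largest to smallest: 43, 32, 15, 7 bp.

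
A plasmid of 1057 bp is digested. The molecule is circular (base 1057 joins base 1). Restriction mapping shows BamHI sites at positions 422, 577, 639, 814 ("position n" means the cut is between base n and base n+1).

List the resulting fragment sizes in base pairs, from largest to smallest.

Circular molecule, 4 cuts → 4 fragments:
  577 − 422 = 155 bp
  639 − 577 = 62 bp
  814 − 639 = 175 bp
  wrap: 1057 − 814 + 422 = 665 bp
Sorted largest to smallest: 665, 175, 155, 62 bp.

665, 175, 155, 62 bp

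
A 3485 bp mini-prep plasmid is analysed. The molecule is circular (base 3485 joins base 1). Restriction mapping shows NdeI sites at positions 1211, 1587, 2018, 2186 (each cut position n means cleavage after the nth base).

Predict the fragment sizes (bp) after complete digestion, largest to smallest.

Circular molecule, 4 cuts → 4 fragments:
  1587 − 1211 = 376 bp
  2018 − 1587 = 431 bp
  2186 − 2018 = 168 bp
  wrap: 3485 − 2186 + 1211 = 2510 bp
Sorted largest to smallest: 2510, 431, 376, 168 bp.

2510, 431, 376, 168 bp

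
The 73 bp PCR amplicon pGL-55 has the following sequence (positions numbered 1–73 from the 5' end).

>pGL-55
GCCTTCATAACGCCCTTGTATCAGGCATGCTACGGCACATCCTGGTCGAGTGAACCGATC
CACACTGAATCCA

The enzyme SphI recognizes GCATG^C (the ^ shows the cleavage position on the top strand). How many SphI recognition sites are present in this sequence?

1

GCATGC occurs starting at position 25.
SphI cuts at 1 site.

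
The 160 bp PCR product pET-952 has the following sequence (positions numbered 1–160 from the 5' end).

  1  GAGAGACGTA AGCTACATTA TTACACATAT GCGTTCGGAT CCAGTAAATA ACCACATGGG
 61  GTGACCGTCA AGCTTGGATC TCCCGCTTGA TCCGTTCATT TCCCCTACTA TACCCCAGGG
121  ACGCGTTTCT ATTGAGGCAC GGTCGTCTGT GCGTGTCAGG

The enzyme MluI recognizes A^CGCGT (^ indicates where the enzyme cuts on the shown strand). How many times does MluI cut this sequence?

1

ACGCGT occurs starting at position 121.
MluI cuts at 1 site.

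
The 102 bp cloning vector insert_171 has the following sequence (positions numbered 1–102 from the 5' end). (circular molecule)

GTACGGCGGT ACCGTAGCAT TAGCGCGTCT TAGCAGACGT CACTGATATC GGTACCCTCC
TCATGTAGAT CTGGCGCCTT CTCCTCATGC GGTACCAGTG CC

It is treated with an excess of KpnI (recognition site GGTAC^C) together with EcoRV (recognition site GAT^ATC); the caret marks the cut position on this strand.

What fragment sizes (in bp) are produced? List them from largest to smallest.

KpnI sites (GGTACC) start at positions 8, 51, 91.
KpnI cuts after base 5 of each site (before the last base), so after positions 12, 55, 95.
The EcoRV site (GATATC) starts at position 45.
EcoRV cuts after base 3 of each site, so after position 47.
Combined cut positions: 12, 47, 55, 95.
Circular molecule, 4 cuts → 4 fragments:
  13–47 → 35 bp
  48–55 → 8 bp
  56–95 → 40 bp
  96–102 then 1–12 → 7 + 12 = 19 bp
Sorted largest to smallest: 40, 35, 19, 8 bp.

40, 35, 19, 8 bp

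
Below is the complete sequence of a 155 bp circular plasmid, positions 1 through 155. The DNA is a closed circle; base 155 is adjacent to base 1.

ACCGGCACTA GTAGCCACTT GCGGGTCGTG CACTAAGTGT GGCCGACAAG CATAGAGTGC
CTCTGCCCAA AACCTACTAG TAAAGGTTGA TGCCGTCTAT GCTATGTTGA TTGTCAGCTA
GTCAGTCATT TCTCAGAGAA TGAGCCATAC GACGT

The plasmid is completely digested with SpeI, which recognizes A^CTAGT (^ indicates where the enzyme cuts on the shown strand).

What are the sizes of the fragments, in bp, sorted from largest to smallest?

86, 69 bp

SpeI sites (ACTAGT) start at positions 7, 76.
SpeI cuts after the first base of each site, so after positions 7, 76.
Circular molecule, 2 cuts → 2 fragments:
  8–76 → 69 bp
  77–155 then 1–7 → 79 + 7 = 86 bp
Sorted largest to smallest: 86, 69 bp.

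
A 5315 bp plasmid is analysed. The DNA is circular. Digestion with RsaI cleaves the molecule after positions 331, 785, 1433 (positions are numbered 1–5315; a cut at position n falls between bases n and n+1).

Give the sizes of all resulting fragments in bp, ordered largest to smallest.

4213, 648, 454 bp

Circular molecule, 3 cuts → 3 fragments:
  785 − 331 = 454 bp
  1433 − 785 = 648 bp
  wrap: 5315 − 1433 + 331 = 4213 bp
Sorted largest to smallest: 4213, 648, 454 bp.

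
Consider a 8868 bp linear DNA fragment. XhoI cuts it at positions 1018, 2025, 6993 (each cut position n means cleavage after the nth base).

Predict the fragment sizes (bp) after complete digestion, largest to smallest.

4968, 1875, 1018, 1007 bp

Linear molecule, 3 cuts → 4 fragments:
  1018 − 0 = 1018 bp
  2025 − 1018 = 1007 bp
  6993 − 2025 = 4968 bp
  8868 − 6993 = 1875 bp
Sorted largest to smallest: 4968, 1875, 1018, 1007 bp.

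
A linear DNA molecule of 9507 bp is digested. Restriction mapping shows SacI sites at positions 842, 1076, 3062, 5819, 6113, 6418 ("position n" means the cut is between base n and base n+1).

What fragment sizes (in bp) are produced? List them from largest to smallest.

3089, 2757, 1986, 842, 305, 294, 234 bp

Linear molecule, 6 cuts → 7 fragments:
  842 − 0 = 842 bp
  1076 − 842 = 234 bp
  3062 − 1076 = 1986 bp
  5819 − 3062 = 2757 bp
  6113 − 5819 = 294 bp
  6418 − 6113 = 305 bp
  9507 − 6418 = 3089 bp
Sorted largest to smallest: 3089, 2757, 1986, 842, 305, 294, 234 bp.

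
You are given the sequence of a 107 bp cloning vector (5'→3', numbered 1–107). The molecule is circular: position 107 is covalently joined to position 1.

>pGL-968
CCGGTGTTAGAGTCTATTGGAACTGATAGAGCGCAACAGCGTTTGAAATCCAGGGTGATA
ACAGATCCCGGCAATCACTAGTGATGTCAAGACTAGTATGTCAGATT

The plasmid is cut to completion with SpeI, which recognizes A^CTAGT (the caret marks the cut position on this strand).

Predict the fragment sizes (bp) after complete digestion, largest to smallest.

92, 15 bp

SpeI sites (ACTAGT) start at positions 77, 92.
SpeI cuts after the first base of each site, so after positions 77, 92.
Circular molecule, 2 cuts → 2 fragments:
  78–92 → 15 bp
  93–107 then 1–77 → 15 + 77 = 92 bp
Sorted largest to smallest: 92, 15 bp.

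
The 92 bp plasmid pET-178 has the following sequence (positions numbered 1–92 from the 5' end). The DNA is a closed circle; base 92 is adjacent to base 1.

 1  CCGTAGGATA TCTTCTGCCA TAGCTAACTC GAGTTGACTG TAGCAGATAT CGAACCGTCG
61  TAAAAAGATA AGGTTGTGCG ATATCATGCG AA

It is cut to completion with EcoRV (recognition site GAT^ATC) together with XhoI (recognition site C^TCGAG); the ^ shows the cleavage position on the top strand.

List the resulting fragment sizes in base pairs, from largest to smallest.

34, 20, 19, 19 bp

EcoRV sites (GATATC) start at positions 7, 46, 80.
EcoRV cuts after base 3 of each site, so after positions 9, 48, 82.
The XhoI site (CTCGAG) starts at position 28.
XhoI cuts after the first base of each site, so after position 28.
Combined cut positions: 9, 28, 48, 82.
Circular molecule, 4 cuts → 4 fragments:
  10–28 → 19 bp
  29–48 → 20 bp
  49–82 → 34 bp
  83–92 then 1–9 → 10 + 9 = 19 bp
Sorted largest to smallest: 34, 20, 19, 19 bp.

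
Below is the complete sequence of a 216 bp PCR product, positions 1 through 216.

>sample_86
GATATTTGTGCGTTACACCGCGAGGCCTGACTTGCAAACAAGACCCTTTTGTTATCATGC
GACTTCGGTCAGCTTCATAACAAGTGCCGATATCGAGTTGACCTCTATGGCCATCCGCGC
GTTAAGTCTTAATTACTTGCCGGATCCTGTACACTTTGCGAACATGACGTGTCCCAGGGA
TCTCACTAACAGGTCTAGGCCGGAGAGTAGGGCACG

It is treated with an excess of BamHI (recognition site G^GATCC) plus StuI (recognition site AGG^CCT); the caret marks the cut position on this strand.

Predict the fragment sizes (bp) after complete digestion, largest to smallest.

The BamHI site (GGATCC) starts at position 142.
BamHI cuts after the first base of each site, so after position 142.
The StuI site (AGGCCT) starts at position 23.
StuI cuts after base 3 of each site, so after position 25.
Combined cut positions: 25, 142.
Linear molecule, 2 cuts → 3 fragments:
  1–25 → 25 bp
  26–142 → 117 bp
  143–216 → 74 bp
Sorted largest to smallest: 117, 74, 25 bp.

117, 74, 25 bp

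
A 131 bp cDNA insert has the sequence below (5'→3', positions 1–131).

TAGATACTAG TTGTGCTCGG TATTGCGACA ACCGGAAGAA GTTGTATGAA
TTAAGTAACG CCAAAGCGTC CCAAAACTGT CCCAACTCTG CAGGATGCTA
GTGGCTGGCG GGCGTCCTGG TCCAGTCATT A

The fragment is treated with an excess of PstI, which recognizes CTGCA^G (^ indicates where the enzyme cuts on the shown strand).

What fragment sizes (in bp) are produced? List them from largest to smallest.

The PstI site (CTGCAG) starts at position 88.
PstI cuts after base 5 of each site (before the last base), so after position 92.
Linear molecule, 1 cut → 2 fragments:
  1–92 → 92 bp
  93–131 → 39 bp
Sorted largest to smallest: 92, 39 bp.

92, 39 bp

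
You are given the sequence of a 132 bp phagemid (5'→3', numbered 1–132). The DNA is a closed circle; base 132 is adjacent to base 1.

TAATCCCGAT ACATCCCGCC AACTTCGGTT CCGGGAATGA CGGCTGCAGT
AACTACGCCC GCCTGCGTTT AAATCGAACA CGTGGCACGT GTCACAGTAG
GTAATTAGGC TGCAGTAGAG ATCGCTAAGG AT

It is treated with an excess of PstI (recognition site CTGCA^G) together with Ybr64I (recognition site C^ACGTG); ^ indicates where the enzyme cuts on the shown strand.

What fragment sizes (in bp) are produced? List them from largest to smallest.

PstI sites (CTGCAG) start at positions 44, 110.
PstI cuts after base 5 of each site (before the last base), so after positions 48, 114.
Ybr64I sites (CACGTG) start at positions 79, 86.
Ybr64I cuts after the first base of each site, so after positions 79, 86.
Combined cut positions: 48, 79, 86, 114.
Circular molecule, 4 cuts → 4 fragments:
  49–79 → 31 bp
  80–86 → 7 bp
  87–114 → 28 bp
  115–132 then 1–48 → 18 + 48 = 66 bp
Sorted largest to smallest: 66, 31, 28, 7 bp.

66, 31, 28, 7 bp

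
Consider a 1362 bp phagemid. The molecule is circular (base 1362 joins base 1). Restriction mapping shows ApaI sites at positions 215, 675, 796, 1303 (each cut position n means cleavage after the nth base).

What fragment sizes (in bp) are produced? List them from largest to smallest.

Circular molecule, 4 cuts → 4 fragments:
  675 − 215 = 460 bp
  796 − 675 = 121 bp
  1303 − 796 = 507 bp
  wrap: 1362 − 1303 + 215 = 274 bp
Sorted largest to smallest: 507, 460, 274, 121 bp.

507, 460, 274, 121 bp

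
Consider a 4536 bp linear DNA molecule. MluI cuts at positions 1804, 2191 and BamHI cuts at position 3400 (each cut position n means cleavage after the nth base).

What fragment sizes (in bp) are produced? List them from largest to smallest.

1804, 1209, 1136, 387 bp

Combined cut positions (sorted): 1804, 2191, 3400.
Linear molecule, 3 cuts → 4 fragments:
  1804 − 0 = 1804 bp
  2191 − 1804 = 387 bp
  3400 − 2191 = 1209 bp
  4536 − 3400 = 1136 bp
Sorted largest to smallest: 1804, 1209, 1136, 387 bp.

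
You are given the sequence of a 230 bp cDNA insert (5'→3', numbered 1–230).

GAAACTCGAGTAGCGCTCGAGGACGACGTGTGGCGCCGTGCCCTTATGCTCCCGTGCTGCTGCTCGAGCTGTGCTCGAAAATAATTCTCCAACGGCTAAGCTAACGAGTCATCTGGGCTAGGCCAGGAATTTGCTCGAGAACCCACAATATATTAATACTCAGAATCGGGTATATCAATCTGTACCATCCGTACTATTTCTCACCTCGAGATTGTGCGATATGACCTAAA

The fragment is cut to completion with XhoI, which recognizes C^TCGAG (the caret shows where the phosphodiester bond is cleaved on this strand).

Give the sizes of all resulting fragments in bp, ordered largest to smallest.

XhoI sites (CTCGAG) start at positions 5, 16, 63, 134, 205.
XhoI cuts after the first base of each site, so after positions 5, 16, 63, 134, 205.
Linear molecule, 5 cuts → 6 fragments:
  1–5 → 5 bp
  6–16 → 11 bp
  17–63 → 47 bp
  64–134 → 71 bp
  135–205 → 71 bp
  206–230 → 25 bp
Sorted largest to smallest: 71, 71, 47, 25, 11, 5 bp.

71, 71, 47, 25, 11, 5 bp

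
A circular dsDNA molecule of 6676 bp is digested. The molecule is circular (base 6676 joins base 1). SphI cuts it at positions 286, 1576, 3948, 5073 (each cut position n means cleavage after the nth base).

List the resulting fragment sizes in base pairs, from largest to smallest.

Circular molecule, 4 cuts → 4 fragments:
  1576 − 286 = 1290 bp
  3948 − 1576 = 2372 bp
  5073 − 3948 = 1125 bp
  wrap: 6676 − 5073 + 286 = 1889 bp
Sorted largest to smallest: 2372, 1889, 1290, 1125 bp.

2372, 1889, 1290, 1125 bp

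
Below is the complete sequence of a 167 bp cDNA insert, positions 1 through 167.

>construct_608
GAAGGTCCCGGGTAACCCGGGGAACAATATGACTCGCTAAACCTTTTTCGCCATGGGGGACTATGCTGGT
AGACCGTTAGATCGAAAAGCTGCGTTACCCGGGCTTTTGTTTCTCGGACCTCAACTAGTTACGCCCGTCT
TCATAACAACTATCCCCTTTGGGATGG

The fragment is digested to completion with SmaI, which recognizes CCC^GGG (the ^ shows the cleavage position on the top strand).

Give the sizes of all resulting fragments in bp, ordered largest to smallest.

82, 67, 9, 9 bp

SmaI sites (CCCGGG) start at positions 7, 16, 98.
SmaI cuts after base 3 of each site, so after positions 9, 18, 100.
Linear molecule, 3 cuts → 4 fragments:
  1–9 → 9 bp
  10–18 → 9 bp
  19–100 → 82 bp
  101–167 → 67 bp
Sorted largest to smallest: 82, 67, 9, 9 bp.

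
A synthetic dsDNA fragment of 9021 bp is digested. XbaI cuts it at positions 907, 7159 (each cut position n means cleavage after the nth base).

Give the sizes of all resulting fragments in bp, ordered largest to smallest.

Linear molecule, 2 cuts → 3 fragments:
  907 − 0 = 907 bp
  7159 − 907 = 6252 bp
  9021 − 7159 = 1862 bp
Sorted largest to smallest: 6252, 1862, 907 bp.

6252, 1862, 907 bp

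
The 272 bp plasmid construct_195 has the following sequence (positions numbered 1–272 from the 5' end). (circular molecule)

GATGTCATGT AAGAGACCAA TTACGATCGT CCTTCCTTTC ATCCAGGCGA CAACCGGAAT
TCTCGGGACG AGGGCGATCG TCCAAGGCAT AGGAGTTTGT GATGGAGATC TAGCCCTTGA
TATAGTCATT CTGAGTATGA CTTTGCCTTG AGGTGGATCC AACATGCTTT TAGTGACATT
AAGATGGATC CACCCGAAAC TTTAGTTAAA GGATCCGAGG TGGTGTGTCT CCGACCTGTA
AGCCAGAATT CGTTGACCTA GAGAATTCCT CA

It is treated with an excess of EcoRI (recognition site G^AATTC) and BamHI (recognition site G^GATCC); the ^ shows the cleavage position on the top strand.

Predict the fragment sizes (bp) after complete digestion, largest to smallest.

EcoRI sites (GAATTC) start at positions 57, 246, 263.
EcoRI cuts after the first base of each site, so after positions 57, 246, 263.
BamHI sites (GGATCC) start at positions 155, 186, 211.
BamHI cuts after the first base of each site, so after positions 155, 186, 211.
Combined cut positions: 57, 155, 186, 211, 246, 263.
Circular molecule, 6 cuts → 6 fragments:
  58–155 → 98 bp
  156–186 → 31 bp
  187–211 → 25 bp
  212–246 → 35 bp
  247–263 → 17 bp
  264–272 then 1–57 → 9 + 57 = 66 bp
Sorted largest to smallest: 98, 66, 35, 31, 25, 17 bp.

98, 66, 35, 31, 25, 17 bp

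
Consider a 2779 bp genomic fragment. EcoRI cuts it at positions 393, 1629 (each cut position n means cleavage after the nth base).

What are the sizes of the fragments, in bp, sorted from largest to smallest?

1236, 1150, 393 bp

Linear molecule, 2 cuts → 3 fragments:
  393 − 0 = 393 bp
  1629 − 393 = 1236 bp
  2779 − 1629 = 1150 bp
Sorted largest to smallest: 1236, 1150, 393 bp.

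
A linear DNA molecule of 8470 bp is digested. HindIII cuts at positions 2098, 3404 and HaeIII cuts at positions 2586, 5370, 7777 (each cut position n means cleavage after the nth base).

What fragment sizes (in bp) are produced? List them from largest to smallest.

Combined cut positions (sorted): 2098, 2586, 3404, 5370, 7777.
Linear molecule, 5 cuts → 6 fragments:
  2098 − 0 = 2098 bp
  2586 − 2098 = 488 bp
  3404 − 2586 = 818 bp
  5370 − 3404 = 1966 bp
  7777 − 5370 = 2407 bp
  8470 − 7777 = 693 bp
Sorted largest to smallest: 2407, 2098, 1966, 818, 693, 488 bp.

2407, 2098, 1966, 818, 693, 488 bp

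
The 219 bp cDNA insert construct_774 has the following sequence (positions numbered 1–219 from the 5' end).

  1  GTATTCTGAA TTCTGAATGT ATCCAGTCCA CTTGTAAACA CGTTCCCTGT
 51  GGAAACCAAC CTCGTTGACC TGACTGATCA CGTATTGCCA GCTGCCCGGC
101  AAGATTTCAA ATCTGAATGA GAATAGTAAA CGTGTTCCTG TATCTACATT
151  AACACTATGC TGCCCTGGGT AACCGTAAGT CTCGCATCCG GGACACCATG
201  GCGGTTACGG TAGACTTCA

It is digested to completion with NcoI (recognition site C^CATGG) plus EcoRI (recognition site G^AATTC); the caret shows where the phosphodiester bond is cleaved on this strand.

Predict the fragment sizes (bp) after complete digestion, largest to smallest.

188, 23, 8 bp

The NcoI site (CCATGG) starts at position 196.
NcoI cuts after the first base of each site, so after position 196.
The EcoRI site (GAATTC) starts at position 8.
EcoRI cuts after the first base of each site, so after position 8.
Combined cut positions: 8, 196.
Linear molecule, 2 cuts → 3 fragments:
  1–8 → 8 bp
  9–196 → 188 bp
  197–219 → 23 bp
Sorted largest to smallest: 188, 23, 8 bp.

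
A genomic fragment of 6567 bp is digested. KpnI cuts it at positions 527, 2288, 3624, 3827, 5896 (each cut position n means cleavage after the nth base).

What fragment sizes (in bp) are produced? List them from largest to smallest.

2069, 1761, 1336, 671, 527, 203 bp

Linear molecule, 5 cuts → 6 fragments:
  527 − 0 = 527 bp
  2288 − 527 = 1761 bp
  3624 − 2288 = 1336 bp
  3827 − 3624 = 203 bp
  5896 − 3827 = 2069 bp
  6567 − 5896 = 671 bp
Sorted largest to smallest: 2069, 1761, 1336, 671, 527, 203 bp.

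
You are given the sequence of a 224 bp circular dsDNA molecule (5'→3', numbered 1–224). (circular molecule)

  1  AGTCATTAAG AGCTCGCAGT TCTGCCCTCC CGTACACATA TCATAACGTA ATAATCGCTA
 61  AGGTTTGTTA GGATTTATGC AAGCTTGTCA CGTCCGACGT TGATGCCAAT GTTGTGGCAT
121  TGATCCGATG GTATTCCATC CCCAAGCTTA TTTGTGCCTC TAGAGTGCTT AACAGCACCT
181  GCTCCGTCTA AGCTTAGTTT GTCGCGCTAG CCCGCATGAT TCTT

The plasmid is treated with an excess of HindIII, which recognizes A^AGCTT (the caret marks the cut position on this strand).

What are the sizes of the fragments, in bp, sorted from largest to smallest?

HindIII sites (AAGCTT) start at positions 81, 144, 190.
HindIII cuts after the first base of each site, so after positions 81, 144, 190.
Circular molecule, 3 cuts → 3 fragments:
  82–144 → 63 bp
  145–190 → 46 bp
  191–224 then 1–81 → 34 + 81 = 115 bp
Sorted largest to smallest: 115, 63, 46 bp.

115, 63, 46 bp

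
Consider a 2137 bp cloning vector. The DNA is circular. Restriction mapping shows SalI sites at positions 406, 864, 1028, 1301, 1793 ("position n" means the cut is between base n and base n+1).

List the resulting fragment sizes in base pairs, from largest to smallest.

750, 492, 458, 273, 164 bp

Circular molecule, 5 cuts → 5 fragments:
  864 − 406 = 458 bp
  1028 − 864 = 164 bp
  1301 − 1028 = 273 bp
  1793 − 1301 = 492 bp
  wrap: 2137 − 1793 + 406 = 750 bp
Sorted largest to smallest: 750, 492, 458, 273, 164 bp.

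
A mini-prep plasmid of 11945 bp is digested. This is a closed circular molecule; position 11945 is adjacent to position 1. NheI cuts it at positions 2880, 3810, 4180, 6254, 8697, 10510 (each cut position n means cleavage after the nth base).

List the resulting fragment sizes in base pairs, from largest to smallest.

Circular molecule, 6 cuts → 6 fragments:
  3810 − 2880 = 930 bp
  4180 − 3810 = 370 bp
  6254 − 4180 = 2074 bp
  8697 − 6254 = 2443 bp
  10510 − 8697 = 1813 bp
  wrap: 11945 − 10510 + 2880 = 4315 bp
Sorted largest to smallest: 4315, 2443, 2074, 1813, 930, 370 bp.

4315, 2443, 2074, 1813, 930, 370 bp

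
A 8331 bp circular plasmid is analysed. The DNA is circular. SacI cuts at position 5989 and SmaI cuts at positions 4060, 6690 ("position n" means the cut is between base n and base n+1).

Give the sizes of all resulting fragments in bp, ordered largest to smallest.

5701, 1929, 701 bp

Combined cut positions (sorted): 4060, 5989, 6690.
Circular molecule, 3 cuts → 3 fragments:
  5989 − 4060 = 1929 bp
  6690 − 5989 = 701 bp
  wrap: 8331 − 6690 + 4060 = 5701 bp
Sorted largest to smallest: 5701, 1929, 701 bp.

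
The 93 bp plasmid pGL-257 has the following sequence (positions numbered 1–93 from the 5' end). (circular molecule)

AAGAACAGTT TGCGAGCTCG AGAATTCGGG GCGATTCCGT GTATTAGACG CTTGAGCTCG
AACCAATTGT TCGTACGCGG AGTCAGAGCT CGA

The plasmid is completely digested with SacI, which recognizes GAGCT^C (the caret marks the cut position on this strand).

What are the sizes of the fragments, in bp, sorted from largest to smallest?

40, 32, 21 bp

SacI sites (GAGCTC) start at positions 14, 54, 86.
SacI cuts after base 5 of each site (before the last base), so after positions 18, 58, 90.
Circular molecule, 3 cuts → 3 fragments:
  19–58 → 40 bp
  59–90 → 32 bp
  91–93 then 1–18 → 3 + 18 = 21 bp
Sorted largest to smallest: 40, 32, 21 bp.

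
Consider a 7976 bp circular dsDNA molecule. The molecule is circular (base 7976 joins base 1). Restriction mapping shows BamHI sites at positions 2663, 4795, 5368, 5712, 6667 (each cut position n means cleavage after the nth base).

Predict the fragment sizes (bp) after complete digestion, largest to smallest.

Circular molecule, 5 cuts → 5 fragments:
  4795 − 2663 = 2132 bp
  5368 − 4795 = 573 bp
  5712 − 5368 = 344 bp
  6667 − 5712 = 955 bp
  wrap: 7976 − 6667 + 2663 = 3972 bp
Sorted largest to smallest: 3972, 2132, 955, 573, 344 bp.

3972, 2132, 955, 573, 344 bp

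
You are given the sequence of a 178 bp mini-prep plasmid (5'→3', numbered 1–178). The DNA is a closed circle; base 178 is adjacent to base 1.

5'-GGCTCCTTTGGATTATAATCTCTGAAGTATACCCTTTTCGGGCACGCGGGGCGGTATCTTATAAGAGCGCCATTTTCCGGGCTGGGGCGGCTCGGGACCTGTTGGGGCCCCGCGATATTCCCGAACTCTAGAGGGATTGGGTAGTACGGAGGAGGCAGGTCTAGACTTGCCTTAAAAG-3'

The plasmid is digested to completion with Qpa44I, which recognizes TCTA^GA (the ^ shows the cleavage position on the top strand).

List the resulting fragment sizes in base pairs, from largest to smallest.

Qpa44I sites (TCTAGA) start at positions 127, 160.
Qpa44I cuts after base 4 of each site, so after positions 130, 163.
Circular molecule, 2 cuts → 2 fragments:
  131–163 → 33 bp
  164–178 then 1–130 → 15 + 130 = 145 bp
Sorted largest to smallest: 145, 33 bp.

145, 33 bp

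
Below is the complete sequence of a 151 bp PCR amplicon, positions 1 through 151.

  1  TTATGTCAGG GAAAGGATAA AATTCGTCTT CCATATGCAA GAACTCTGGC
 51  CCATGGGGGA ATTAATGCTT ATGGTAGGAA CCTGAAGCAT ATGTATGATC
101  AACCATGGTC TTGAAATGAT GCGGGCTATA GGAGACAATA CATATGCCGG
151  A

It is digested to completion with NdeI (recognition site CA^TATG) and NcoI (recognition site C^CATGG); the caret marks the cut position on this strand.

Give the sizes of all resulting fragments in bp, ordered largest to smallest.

NdeI sites (CATATG) start at positions 32, 88, 141.
NdeI cuts after base 2 of each site, so after positions 33, 89, 142.
NcoI sites (CCATGG) start at positions 51, 103.
NcoI cuts after the first base of each site, so after positions 51, 103.
Combined cut positions: 33, 51, 89, 103, 142.
Linear molecule, 5 cuts → 6 fragments:
  1–33 → 33 bp
  34–51 → 18 bp
  52–89 → 38 bp
  90–103 → 14 bp
  104–142 → 39 bp
  143–151 → 9 bp
Sorted largest to smallest: 39, 38, 33, 18, 14, 9 bp.

39, 38, 33, 18, 14, 9 bp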